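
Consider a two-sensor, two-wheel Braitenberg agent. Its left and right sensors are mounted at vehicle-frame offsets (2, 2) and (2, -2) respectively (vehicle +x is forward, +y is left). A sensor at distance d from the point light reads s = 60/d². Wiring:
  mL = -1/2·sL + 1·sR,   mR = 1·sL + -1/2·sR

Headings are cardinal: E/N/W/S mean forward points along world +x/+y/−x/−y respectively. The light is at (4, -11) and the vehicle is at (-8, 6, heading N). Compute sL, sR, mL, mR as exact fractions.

60/557 60/461 19590/256777 10950/256777

left sensor world pos  = (-10, 8); dL² = 557
right sensor world pos = (-6, 8); dR² = 461
sL = 60/557 = 60/557
sR = 60/461 = 60/461
mL = -1/2·sL + 1·sR = 19590/256777
mR = 1·sL + -1/2·sR = 10950/256777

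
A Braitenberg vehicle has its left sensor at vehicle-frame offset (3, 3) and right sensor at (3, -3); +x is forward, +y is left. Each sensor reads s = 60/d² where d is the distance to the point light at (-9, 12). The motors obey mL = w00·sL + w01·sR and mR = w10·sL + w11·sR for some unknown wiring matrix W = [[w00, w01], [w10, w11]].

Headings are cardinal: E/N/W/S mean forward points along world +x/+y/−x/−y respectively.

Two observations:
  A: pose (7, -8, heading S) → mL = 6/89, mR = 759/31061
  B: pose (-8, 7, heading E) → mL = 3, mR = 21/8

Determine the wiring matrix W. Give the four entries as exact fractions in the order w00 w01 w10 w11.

obs A: pose=(7,-8,S) → sL=6/89, sR=30/349, mL=6/89, mR=759/31061
obs B: pose=(-8,7,E) → sL=3, sR=3/4, mL=3, mR=21/8
sensor matrix S = [[6/89, 30/349], [3, 3/4]]; det S = -12879/62122
solve [mL_A; mL_B] = S·[w00; w01] and [mR_A; mR_B] = S·[w10; w11]:
  w00 = 1, w01 = 0, w10 = 1, w11 = -1/2

1 0 1 -1/2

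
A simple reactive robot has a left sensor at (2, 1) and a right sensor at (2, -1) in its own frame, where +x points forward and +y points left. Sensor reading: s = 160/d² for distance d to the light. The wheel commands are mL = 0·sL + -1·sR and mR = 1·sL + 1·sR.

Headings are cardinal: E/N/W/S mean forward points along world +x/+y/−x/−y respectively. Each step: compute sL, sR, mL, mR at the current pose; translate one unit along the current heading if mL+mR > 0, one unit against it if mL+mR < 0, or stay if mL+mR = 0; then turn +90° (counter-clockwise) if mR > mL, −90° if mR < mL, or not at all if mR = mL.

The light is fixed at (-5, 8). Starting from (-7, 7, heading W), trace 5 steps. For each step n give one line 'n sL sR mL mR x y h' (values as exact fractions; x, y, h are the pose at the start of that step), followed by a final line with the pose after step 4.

n=0: pose=(-7,7,W); sL=8, sR=10; mL=-10, mR=18; mL+mR=8 → advance +1; mR−mL=28 → turn +1·90°
n=1: pose=(-8,7,S); sL=160/13, sR=32/5; mL=-32/5, mR=1216/65; mL+mR=160/13 → advance +1; mR−mL=1632/65 → turn +1·90°
n=2: pose=(-8,6,E); sL=80, sR=16; mL=-16, mR=96; mL+mR=80 → advance +1; mR−mL=112 → turn +1·90°
n=3: pose=(-7,6,N); sL=160/9, sR=160; mL=-160, mR=1600/9; mL+mR=160/9 → advance +1; mR−mL=3040/9 → turn +1·90°
n=4: pose=(-7,7,W); sL=8, sR=10; mL=-10, mR=18; mL+mR=8 → advance +1; mR−mL=28 → turn +1·90°

0 8 10 -10 18 -7 7 W
1 160/13 32/5 -32/5 1216/65 -8 7 S
2 80 16 -16 96 -8 6 E
3 160/9 160 -160 1600/9 -7 6 N
4 8 10 -10 18 -7 7 W
final -8 7 S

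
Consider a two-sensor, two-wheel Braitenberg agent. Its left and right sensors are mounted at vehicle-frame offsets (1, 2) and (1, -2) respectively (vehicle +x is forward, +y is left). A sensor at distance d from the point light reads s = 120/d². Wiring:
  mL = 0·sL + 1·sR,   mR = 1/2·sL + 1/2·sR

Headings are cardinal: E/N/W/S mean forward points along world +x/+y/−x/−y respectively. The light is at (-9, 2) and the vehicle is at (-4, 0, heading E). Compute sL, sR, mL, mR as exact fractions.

left sensor world pos  = (-3, 2); dL² = 36
right sensor world pos = (-3, -2); dR² = 52
sL = 120/36 = 10/3
sR = 120/52 = 30/13
mL = 0·sL + 1·sR = 30/13
mR = 1/2·sL + 1/2·sR = 110/39

10/3 30/13 30/13 110/39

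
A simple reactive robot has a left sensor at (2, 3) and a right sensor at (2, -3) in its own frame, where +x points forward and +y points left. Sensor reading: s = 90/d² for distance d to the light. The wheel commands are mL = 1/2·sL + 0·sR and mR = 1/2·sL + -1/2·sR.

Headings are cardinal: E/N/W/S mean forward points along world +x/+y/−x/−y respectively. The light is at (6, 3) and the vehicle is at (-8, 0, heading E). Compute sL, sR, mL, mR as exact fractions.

left sensor world pos  = (-6, 3); dL² = 144
right sensor world pos = (-6, -3); dR² = 180
sL = 90/144 = 5/8
sR = 90/180 = 1/2
mL = 1/2·sL + 0·sR = 5/16
mR = 1/2·sL + -1/2·sR = 1/16

5/8 1/2 5/16 1/16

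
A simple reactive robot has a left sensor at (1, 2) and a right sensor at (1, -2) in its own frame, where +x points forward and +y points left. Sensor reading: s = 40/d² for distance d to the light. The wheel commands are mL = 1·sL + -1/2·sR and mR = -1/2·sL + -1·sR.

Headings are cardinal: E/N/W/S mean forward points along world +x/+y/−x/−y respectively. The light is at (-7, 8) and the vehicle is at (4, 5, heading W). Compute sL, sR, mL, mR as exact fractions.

8/25 40/101 308/2525 -1404/2525

left sensor world pos  = (3, 3); dL² = 125
right sensor world pos = (3, 7); dR² = 101
sL = 40/125 = 8/25
sR = 40/101 = 40/101
mL = 1·sL + -1/2·sR = 308/2525
mR = -1/2·sL + -1·sR = -1404/2525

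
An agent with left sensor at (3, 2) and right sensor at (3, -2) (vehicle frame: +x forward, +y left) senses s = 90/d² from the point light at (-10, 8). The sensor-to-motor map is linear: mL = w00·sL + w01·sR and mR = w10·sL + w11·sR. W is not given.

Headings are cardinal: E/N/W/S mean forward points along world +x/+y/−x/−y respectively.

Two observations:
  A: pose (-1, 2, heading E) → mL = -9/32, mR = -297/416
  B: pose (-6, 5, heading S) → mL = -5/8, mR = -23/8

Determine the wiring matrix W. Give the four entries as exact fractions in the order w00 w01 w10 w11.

-1/2 0 -1/2 -1

obs A: pose=(-1,2,E) → sL=9/16, sR=45/104, mL=-9/32, mR=-297/416
obs B: pose=(-6,5,S) → sL=5/4, sR=9/4, mL=-5/8, mR=-23/8
sensor matrix S = [[9/16, 45/104], [5/4, 9/4]]; det S = 603/832
solve [mL_A; mL_B] = S·[w00; w01] and [mR_A; mR_B] = S·[w10; w11]:
  w00 = -1/2, w01 = 0, w10 = -1/2, w11 = -1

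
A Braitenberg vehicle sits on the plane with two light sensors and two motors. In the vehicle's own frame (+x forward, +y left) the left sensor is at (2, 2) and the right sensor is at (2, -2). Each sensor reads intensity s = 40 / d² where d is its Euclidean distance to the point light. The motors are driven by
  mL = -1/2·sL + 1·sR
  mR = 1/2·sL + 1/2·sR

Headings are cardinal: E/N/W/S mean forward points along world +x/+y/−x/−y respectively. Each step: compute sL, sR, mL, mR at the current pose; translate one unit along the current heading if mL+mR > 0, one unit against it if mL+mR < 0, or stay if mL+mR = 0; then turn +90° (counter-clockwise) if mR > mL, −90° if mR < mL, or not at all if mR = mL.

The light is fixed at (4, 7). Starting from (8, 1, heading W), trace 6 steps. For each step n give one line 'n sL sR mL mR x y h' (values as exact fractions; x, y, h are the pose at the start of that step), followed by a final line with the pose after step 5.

n=0: pose=(8,1,W); sL=10/17, sR=2; mL=29/17, mR=22/17; mL+mR=3 → advance +1; mR−mL=-7/17 → turn -1·90°
n=1: pose=(7,1,N); sL=40/17, sR=40/41; mL=-140/697, mR=1160/697; mL+mR=60/41 → advance +1; mR−mL=1300/697 → turn +1·90°
n=2: pose=(7,2,W); sL=4/5, sR=4; mL=18/5, mR=12/5; mL+mR=6 → advance +1; mR−mL=-6/5 → turn -1·90°
n=3: pose=(6,2,N); sL=40/9, sR=8/5; mL=-28/45, mR=136/45; mL+mR=12/5 → advance +1; mR−mL=164/45 → turn +1·90°
n=4: pose=(6,3,W); sL=10/9, sR=10; mL=85/9, mR=50/9; mL+mR=15 → advance +1; mR−mL=-35/9 → turn -1·90°
n=5: pose=(5,3,N); sL=8, sR=40/13; mL=-12/13, mR=72/13; mL+mR=60/13 → advance +1; mR−mL=84/13 → turn +1·90°

0 10/17 2 29/17 22/17 8 1 W
1 40/17 40/41 -140/697 1160/697 7 1 N
2 4/5 4 18/5 12/5 7 2 W
3 40/9 8/5 -28/45 136/45 6 2 N
4 10/9 10 85/9 50/9 6 3 W
5 8 40/13 -12/13 72/13 5 3 N
final 5 4 W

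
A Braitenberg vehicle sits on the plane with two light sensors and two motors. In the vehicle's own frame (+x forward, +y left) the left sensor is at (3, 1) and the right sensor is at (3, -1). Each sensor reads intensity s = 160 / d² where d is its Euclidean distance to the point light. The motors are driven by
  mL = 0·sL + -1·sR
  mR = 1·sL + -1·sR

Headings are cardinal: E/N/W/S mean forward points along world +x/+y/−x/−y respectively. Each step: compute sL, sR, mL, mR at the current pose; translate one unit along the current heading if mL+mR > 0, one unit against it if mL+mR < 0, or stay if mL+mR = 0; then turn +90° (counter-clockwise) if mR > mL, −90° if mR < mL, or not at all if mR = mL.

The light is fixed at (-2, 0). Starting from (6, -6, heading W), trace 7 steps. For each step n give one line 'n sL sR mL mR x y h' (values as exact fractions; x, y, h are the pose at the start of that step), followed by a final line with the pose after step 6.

0 80/37 16/5 -16/5 -192/185 6 -6 W
1 160/181 32/29 -32/29 -1152/5249 7 -6 S
2 1 8/9 -8/9 1/9 7 -5 E
3 160/53 32/17 -32/17 1024/901 6 -5 N
4 80/37 16/5 -16/5 -192/185 6 -6 W
5 160/181 32/29 -32/29 -1152/5249 7 -6 S
6 1 8/9 -8/9 1/9 7 -5 E
final 6 -5 N

n=0: pose=(6,-6,W); sL=80/37, sR=16/5; mL=-16/5, mR=-192/185; mL+mR=-784/185 → advance -1; mR−mL=80/37 → turn +1·90°
n=1: pose=(7,-6,S); sL=160/181, sR=32/29; mL=-32/29, mR=-1152/5249; mL+mR=-6944/5249 → advance -1; mR−mL=160/181 → turn +1·90°
n=2: pose=(7,-5,E); sL=1, sR=8/9; mL=-8/9, mR=1/9; mL+mR=-7/9 → advance -1; mR−mL=1 → turn +1·90°
n=3: pose=(6,-5,N); sL=160/53, sR=32/17; mL=-32/17, mR=1024/901; mL+mR=-672/901 → advance -1; mR−mL=160/53 → turn +1·90°
n=4: pose=(6,-6,W); sL=80/37, sR=16/5; mL=-16/5, mR=-192/185; mL+mR=-784/185 → advance -1; mR−mL=80/37 → turn +1·90°
n=5: pose=(7,-6,S); sL=160/181, sR=32/29; mL=-32/29, mR=-1152/5249; mL+mR=-6944/5249 → advance -1; mR−mL=160/181 → turn +1·90°
n=6: pose=(7,-5,E); sL=1, sR=8/9; mL=-8/9, mR=1/9; mL+mR=-7/9 → advance -1; mR−mL=1 → turn +1·90°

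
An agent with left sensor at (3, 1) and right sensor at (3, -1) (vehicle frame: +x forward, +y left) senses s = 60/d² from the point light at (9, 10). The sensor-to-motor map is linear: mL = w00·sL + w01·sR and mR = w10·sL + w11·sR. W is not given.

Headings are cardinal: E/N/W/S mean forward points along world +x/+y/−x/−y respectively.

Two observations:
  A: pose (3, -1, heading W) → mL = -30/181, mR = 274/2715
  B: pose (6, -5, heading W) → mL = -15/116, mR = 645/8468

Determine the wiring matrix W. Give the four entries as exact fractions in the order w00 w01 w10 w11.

obs A: pose=(3,-1,W) → sL=4/15, sR=60/181, mL=-30/181, mR=274/2715
obs B: pose=(6,-5,W) → sL=15/73, sR=15/58, mL=-15/116, mR=645/8468
sensor matrix S = [[4/15, 60/181], [15/73, 15/58]]; det S = 326/383177
solve [mL_A; mL_B] = S·[w00; w01] and [mR_A; mR_B] = S·[w10; w11]:
  w00 = 0, w01 = -1/2, w10 = 1, w11 = -1/2

0 -1/2 1 -1/2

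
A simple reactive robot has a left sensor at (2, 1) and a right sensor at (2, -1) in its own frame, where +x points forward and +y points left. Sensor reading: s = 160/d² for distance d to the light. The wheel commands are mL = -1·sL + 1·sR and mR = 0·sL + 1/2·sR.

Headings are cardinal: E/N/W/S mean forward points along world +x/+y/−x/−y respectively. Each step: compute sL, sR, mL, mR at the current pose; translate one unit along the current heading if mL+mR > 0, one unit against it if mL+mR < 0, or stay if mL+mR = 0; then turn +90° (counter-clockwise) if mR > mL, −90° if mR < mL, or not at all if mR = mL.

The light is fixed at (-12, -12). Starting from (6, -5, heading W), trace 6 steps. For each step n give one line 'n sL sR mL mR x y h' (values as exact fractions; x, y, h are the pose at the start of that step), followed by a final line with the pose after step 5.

n=0: pose=(6,-5,W); sL=40/73, sR=1/2; mL=-7/146, mR=1/4; mL+mR=59/292 → advance +1; mR−mL=87/292 → turn +1·90°
n=1: pose=(5,-5,S); sL=160/349, sR=160/281; mL=10880/98069, mR=80/281; mL+mR=38800/98069 → advance +1; mR−mL=17040/98069 → turn +1·90°
n=2: pose=(5,-6,E); sL=16/41, sR=80/193; mL=192/7913, mR=40/193; mL+mR=1832/7913 → advance +1; mR−mL=1448/7913 → turn +1·90°
n=3: pose=(6,-6,N); sL=160/353, sR=32/85; mL=-2304/30005, mR=16/85; mL+mR=3344/30005 → advance +1; mR−mL=7952/30005 → turn +1·90°
n=4: pose=(6,-5,W); sL=40/73, sR=1/2; mL=-7/146, mR=1/4; mL+mR=59/292 → advance +1; mR−mL=87/292 → turn +1·90°
n=5: pose=(5,-5,S); sL=160/349, sR=160/281; mL=10880/98069, mR=80/281; mL+mR=38800/98069 → advance +1; mR−mL=17040/98069 → turn +1·90°

0 40/73 1/2 -7/146 1/4 6 -5 W
1 160/349 160/281 10880/98069 80/281 5 -5 S
2 16/41 80/193 192/7913 40/193 5 -6 E
3 160/353 32/85 -2304/30005 16/85 6 -6 N
4 40/73 1/2 -7/146 1/4 6 -5 W
5 160/349 160/281 10880/98069 80/281 5 -5 S
final 5 -6 E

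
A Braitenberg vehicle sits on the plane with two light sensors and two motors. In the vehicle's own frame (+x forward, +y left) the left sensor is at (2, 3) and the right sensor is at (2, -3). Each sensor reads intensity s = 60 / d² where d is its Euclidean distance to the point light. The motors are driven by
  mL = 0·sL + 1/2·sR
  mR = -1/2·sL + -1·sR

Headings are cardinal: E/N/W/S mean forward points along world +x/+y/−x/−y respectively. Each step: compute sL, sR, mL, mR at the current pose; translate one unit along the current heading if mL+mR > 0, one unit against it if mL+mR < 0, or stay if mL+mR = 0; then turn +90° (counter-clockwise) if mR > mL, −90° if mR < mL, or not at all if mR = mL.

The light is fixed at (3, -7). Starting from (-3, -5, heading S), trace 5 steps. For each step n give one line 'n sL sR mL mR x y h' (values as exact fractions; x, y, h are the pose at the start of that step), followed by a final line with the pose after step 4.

n=0: pose=(-3,-5,S); sL=20/3, sR=20/27; mL=10/27, mR=-110/27; mL+mR=-100/27 → advance -1; mR−mL=-40/9 → turn -1·90°
n=1: pose=(-3,-4,W); sL=15/16, sR=3/5; mL=3/10, mR=-171/160; mL+mR=-123/160 → advance -1; mR−mL=-219/160 → turn -1·90°
n=2: pose=(-2,-4,N); sL=60/89, sR=60/29; mL=30/29, mR=-6210/2581; mL+mR=-3540/2581 → advance -1; mR−mL=-8880/2581 → turn -1·90°
n=3: pose=(-2,-5,E); sL=30/17, sR=6; mL=3, mR=-117/17; mL+mR=-66/17 → advance -1; mR−mL=-168/17 → turn -1·90°
n=4: pose=(-3,-5,S); sL=20/3, sR=20/27; mL=10/27, mR=-110/27; mL+mR=-100/27 → advance -1; mR−mL=-40/9 → turn -1·90°

0 20/3 20/27 10/27 -110/27 -3 -5 S
1 15/16 3/5 3/10 -171/160 -3 -4 W
2 60/89 60/29 30/29 -6210/2581 -2 -4 N
3 30/17 6 3 -117/17 -2 -5 E
4 20/3 20/27 10/27 -110/27 -3 -5 S
final -3 -4 W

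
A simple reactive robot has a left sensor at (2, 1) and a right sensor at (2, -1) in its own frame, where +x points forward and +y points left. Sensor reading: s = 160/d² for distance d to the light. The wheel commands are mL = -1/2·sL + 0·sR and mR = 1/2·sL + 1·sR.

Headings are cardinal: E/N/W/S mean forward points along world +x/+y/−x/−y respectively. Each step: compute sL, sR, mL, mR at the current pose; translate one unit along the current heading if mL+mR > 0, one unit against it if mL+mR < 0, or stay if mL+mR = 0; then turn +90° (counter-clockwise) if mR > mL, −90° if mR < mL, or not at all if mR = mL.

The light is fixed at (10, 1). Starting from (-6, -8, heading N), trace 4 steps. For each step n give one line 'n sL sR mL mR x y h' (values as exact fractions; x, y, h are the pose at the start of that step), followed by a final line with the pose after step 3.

0 80/169 80/137 -40/169 19000/23153 -6 -8 N
1 32/81 160/373 -16/81 18928/30213 -6 -7 W
2 40/89 20/53 -20/89 2840/4717 -7 -7 S
3 160/289 32/65 -80/289 14448/18785 -7 -8 E
final -6 -8 N

n=0: pose=(-6,-8,N); sL=80/169, sR=80/137; mL=-40/169, mR=19000/23153; mL+mR=80/137 → advance +1; mR−mL=24480/23153 → turn +1·90°
n=1: pose=(-6,-7,W); sL=32/81, sR=160/373; mL=-16/81, mR=18928/30213; mL+mR=160/373 → advance +1; mR−mL=24896/30213 → turn +1·90°
n=2: pose=(-7,-7,S); sL=40/89, sR=20/53; mL=-20/89, mR=2840/4717; mL+mR=20/53 → advance +1; mR−mL=3900/4717 → turn +1·90°
n=3: pose=(-7,-8,E); sL=160/289, sR=32/65; mL=-80/289, mR=14448/18785; mL+mR=32/65 → advance +1; mR−mL=19648/18785 → turn +1·90°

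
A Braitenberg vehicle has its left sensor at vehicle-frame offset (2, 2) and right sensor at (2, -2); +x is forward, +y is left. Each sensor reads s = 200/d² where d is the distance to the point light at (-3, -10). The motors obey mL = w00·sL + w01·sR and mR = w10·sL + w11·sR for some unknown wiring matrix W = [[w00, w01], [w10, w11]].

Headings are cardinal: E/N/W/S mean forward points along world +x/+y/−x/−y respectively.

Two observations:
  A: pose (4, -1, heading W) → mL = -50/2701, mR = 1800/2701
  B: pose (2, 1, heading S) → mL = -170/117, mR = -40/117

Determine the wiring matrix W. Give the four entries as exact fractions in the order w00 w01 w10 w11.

obs A: pose=(4,-1,W) → sL=100/37, sR=100/73, mL=-50/2701, mR=1800/2701
obs B: pose=(2,1,S) → sL=20/13, sR=20/9, mL=-170/117, mR=-40/117
sensor matrix S = [[100/37, 100/73], [20/13, 20/9]]; det S = 1232000/316017
solve [mL_A; mL_B] = S·[w00; w01] and [mR_A; mR_B] = S·[w10; w11]:
  w00 = 1/2, w01 = -1, w10 = 1/2, w11 = -1/2

1/2 -1 1/2 -1/2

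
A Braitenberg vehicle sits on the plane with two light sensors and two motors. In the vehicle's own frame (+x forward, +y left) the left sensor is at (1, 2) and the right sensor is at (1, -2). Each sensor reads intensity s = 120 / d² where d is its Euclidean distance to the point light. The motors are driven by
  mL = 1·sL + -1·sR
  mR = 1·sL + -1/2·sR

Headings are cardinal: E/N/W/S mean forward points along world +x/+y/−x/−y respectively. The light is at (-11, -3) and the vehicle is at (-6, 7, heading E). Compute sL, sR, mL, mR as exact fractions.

2/3 6/5 -8/15 1/15

left sensor world pos  = (-5, 9); dL² = 180
right sensor world pos = (-5, 5); dR² = 100
sL = 120/180 = 2/3
sR = 120/100 = 6/5
mL = 1·sL + -1·sR = -8/15
mR = 1·sL + -1/2·sR = 1/15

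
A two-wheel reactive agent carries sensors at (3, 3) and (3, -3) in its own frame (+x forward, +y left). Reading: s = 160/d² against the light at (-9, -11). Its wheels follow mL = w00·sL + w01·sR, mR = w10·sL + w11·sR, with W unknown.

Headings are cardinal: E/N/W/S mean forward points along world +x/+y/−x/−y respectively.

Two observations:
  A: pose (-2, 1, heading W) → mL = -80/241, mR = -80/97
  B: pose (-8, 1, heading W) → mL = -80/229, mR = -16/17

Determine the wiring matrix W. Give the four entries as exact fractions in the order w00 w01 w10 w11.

obs A: pose=(-2,1,W) → sL=160/97, sR=160/241, mL=-80/241, mR=-80/97
obs B: pose=(-8,1,W) → sL=32/17, sR=160/229, mL=-80/229, mR=-16/17
sensor matrix S = [[160/97, 160/241], [32/17, 160/229]]; det S = -8847360/91006661
solve [mL_A; mL_B] = S·[w00; w01] and [mR_A; mR_B] = S·[w10; w11]:
  w00 = 0, w01 = -1/2, w10 = -1/2, w11 = 0

0 -1/2 -1/2 0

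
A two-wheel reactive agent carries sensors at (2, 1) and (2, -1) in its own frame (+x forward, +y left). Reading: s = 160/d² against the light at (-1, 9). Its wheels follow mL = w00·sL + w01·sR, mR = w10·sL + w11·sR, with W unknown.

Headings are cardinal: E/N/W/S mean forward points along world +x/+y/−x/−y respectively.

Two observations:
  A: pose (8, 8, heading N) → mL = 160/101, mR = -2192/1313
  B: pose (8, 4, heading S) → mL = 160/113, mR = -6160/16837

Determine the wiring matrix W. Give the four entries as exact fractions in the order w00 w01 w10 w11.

0 1 -1 1/2

obs A: pose=(8,8,N) → sL=32/13, sR=160/101, mL=160/101, mR=-2192/1313
obs B: pose=(8,4,S) → sL=160/149, sR=160/113, mL=160/113, mR=-6160/16837
sensor matrix S = [[32/13, 160/101], [160/149, 160/113]]; det S = 39444480/22106981
solve [mL_A; mL_B] = S·[w00; w01] and [mR_A; mR_B] = S·[w10; w11]:
  w00 = 0, w01 = 1, w10 = -1, w11 = 1/2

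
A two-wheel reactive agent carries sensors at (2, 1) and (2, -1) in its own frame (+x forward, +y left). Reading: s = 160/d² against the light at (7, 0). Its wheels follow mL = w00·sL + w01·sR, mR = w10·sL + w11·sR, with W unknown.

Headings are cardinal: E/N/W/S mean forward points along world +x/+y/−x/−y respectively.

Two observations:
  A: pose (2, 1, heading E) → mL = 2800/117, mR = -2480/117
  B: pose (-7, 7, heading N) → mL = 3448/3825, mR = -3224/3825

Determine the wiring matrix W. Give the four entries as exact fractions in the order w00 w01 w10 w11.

1/2 1 -1 -1/2

obs A: pose=(2,1,E) → sL=160/13, sR=160/9, mL=2800/117, mR=-2480/117
obs B: pose=(-7,7,N) → sL=80/153, sR=16/25, mL=3448/3825, mR=-3224/3825
sensor matrix S = [[160/13, 160/9], [80/153, 16/25]]; det S = -126976/89505
solve [mL_A; mL_B] = S·[w00; w01] and [mR_A; mR_B] = S·[w10; w11]:
  w00 = 1/2, w01 = 1, w10 = -1, w11 = -1/2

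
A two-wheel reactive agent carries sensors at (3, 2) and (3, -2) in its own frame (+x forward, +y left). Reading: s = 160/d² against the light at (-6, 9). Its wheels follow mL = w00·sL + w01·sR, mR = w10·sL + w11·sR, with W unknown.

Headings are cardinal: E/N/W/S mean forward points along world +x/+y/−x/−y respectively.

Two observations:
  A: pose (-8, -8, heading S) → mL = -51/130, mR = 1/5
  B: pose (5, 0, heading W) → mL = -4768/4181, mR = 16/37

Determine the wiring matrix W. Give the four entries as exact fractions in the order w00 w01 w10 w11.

obs A: pose=(-8,-8,S) → sL=2/5, sR=5/13, mL=-51/130, mR=1/5
obs B: pose=(5,0,W) → sL=32/37, sR=160/113, mL=-4768/4181, mR=16/37
sensor matrix S = [[2/5, 5/13], [32/37, 160/113]]; det S = 12704/54353
solve [mL_A; mL_B] = S·[w00; w01] and [mR_A; mR_B] = S·[w10; w11]:
  w00 = -1/2, w01 = -1/2, w10 = 1/2, w11 = 0

-1/2 -1/2 1/2 0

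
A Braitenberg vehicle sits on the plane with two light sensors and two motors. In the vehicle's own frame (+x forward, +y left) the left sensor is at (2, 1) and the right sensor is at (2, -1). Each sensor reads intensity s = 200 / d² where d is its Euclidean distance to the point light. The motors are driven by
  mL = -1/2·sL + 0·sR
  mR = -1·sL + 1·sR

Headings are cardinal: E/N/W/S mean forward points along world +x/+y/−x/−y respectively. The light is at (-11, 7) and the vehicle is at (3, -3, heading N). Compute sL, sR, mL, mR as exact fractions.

left sensor world pos  = (2, -1); dL² = 233
right sensor world pos = (4, -1); dR² = 289
sL = 200/233 = 200/233
sR = 200/289 = 200/289
mL = -1/2·sL + 0·sR = -100/233
mR = -1·sL + 1·sR = -11200/67337

200/233 200/289 -100/233 -11200/67337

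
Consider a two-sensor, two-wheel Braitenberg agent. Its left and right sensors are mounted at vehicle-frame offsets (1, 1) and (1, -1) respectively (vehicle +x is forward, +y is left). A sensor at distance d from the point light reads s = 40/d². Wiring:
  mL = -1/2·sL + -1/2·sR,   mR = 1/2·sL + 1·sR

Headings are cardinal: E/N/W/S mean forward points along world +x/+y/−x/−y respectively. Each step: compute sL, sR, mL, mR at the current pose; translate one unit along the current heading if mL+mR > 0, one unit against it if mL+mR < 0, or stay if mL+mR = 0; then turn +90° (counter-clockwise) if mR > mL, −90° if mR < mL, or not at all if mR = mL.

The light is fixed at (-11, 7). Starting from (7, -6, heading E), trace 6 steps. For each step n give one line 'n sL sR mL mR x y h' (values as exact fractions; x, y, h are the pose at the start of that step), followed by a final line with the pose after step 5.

n=0: pose=(7,-6,E); sL=8/101, sR=40/557; mL=-4248/56257, mR=6268/56257; mL+mR=20/557 → advance +1; mR−mL=10516/56257 → turn +1·90°
n=1: pose=(8,-6,N); sL=10/117, sR=5/68; mL=-1265/15912, mR=925/7956; mL+mR=5/136 → advance +1; mR−mL=3115/15912 → turn +1·90°
n=2: pose=(8,-5,W); sL=40/493, sR=8/89; mL=-3752/43877, mR=5724/43877; mL+mR=4/89 → advance +1; mR−mL=9476/43877 → turn +1·90°
n=3: pose=(7,-5,S); sL=4/53, sR=20/229; mL=-988/12137, mR=1518/12137; mL+mR=10/229 → advance +1; mR−mL=2506/12137 → turn +1·90°
n=4: pose=(7,-6,E); sL=8/101, sR=40/557; mL=-4248/56257, mR=6268/56257; mL+mR=20/557 → advance +1; mR−mL=10516/56257 → turn +1·90°
n=5: pose=(8,-6,N); sL=10/117, sR=5/68; mL=-1265/15912, mR=925/7956; mL+mR=5/136 → advance +1; mR−mL=3115/15912 → turn +1·90°

0 8/101 40/557 -4248/56257 6268/56257 7 -6 E
1 10/117 5/68 -1265/15912 925/7956 8 -6 N
2 40/493 8/89 -3752/43877 5724/43877 8 -5 W
3 4/53 20/229 -988/12137 1518/12137 7 -5 S
4 8/101 40/557 -4248/56257 6268/56257 7 -6 E
5 10/117 5/68 -1265/15912 925/7956 8 -6 N
final 8 -5 W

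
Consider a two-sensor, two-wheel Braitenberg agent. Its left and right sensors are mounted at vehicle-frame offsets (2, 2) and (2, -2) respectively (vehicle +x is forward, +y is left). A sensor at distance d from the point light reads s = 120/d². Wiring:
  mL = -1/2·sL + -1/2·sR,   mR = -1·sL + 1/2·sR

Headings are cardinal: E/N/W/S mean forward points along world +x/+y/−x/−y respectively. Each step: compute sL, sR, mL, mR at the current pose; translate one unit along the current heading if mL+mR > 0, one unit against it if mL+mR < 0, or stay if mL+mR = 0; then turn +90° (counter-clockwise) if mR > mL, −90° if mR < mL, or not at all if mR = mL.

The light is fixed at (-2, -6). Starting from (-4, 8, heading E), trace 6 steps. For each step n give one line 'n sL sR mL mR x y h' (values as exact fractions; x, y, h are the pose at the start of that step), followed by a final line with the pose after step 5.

n=0: pose=(-4,8,E); sL=15/32, sR=5/6; mL=-125/192, mR=-5/96; mL+mR=-45/64 → advance -1; mR−mL=115/192 → turn +1·90°
n=1: pose=(-5,8,N); sL=120/281, sR=120/257; mL=-32280/72217, mR=-13980/72217; mL+mR=-180/281 → advance -1; mR−mL=18300/72217 → turn +1·90°
n=2: pose=(-5,7,W); sL=60/73, sR=12/25; mL=-1188/1825, mR=-1062/1825; mL+mR=-90/73 → advance -1; mR−mL=126/1825 → turn +1·90°
n=3: pose=(-4,7,S); sL=120/121, sR=120/137; mL=-15480/16577, mR=-9180/16577; mL+mR=-180/121 → advance -1; mR−mL=6300/16577 → turn +1·90°
n=4: pose=(-4,8,E); sL=15/32, sR=5/6; mL=-125/192, mR=-5/96; mL+mR=-45/64 → advance -1; mR−mL=115/192 → turn +1·90°
n=5: pose=(-5,8,N); sL=120/281, sR=120/257; mL=-32280/72217, mR=-13980/72217; mL+mR=-180/281 → advance -1; mR−mL=18300/72217 → turn +1·90°

0 15/32 5/6 -125/192 -5/96 -4 8 E
1 120/281 120/257 -32280/72217 -13980/72217 -5 8 N
2 60/73 12/25 -1188/1825 -1062/1825 -5 7 W
3 120/121 120/137 -15480/16577 -9180/16577 -4 7 S
4 15/32 5/6 -125/192 -5/96 -4 8 E
5 120/281 120/257 -32280/72217 -13980/72217 -5 8 N
final -5 7 W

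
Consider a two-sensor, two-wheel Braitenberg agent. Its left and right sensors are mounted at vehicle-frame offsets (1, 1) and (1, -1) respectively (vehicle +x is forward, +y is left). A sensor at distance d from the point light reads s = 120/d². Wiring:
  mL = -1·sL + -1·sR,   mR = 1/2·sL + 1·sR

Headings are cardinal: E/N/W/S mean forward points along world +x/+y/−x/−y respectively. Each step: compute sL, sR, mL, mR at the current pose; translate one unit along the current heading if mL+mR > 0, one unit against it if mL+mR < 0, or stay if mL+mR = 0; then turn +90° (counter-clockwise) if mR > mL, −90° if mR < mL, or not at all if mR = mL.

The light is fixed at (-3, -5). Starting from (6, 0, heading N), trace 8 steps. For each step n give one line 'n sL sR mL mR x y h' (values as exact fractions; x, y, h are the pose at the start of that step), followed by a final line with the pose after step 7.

0 6/5 15/17 -177/85 126/85 6 0 N
1 120/73 120/89 -19440/6497 14100/6497 6 -1 W
2 12/13 4/3 -88/39 70/39 7 -1 S
3 120/157 120/137 -35280/21509 27060/21509 7 0 E
4 6/5 15/17 -177/85 126/85 6 0 N
5 120/73 120/89 -19440/6497 14100/6497 6 -1 W
6 12/13 4/3 -88/39 70/39 7 -1 S
7 120/157 120/137 -35280/21509 27060/21509 7 0 E
final 6 0 N

n=0: pose=(6,0,N); sL=6/5, sR=15/17; mL=-177/85, mR=126/85; mL+mR=-3/5 → advance -1; mR−mL=303/85 → turn +1·90°
n=1: pose=(6,-1,W); sL=120/73, sR=120/89; mL=-19440/6497, mR=14100/6497; mL+mR=-60/73 → advance -1; mR−mL=33540/6497 → turn +1·90°
n=2: pose=(7,-1,S); sL=12/13, sR=4/3; mL=-88/39, mR=70/39; mL+mR=-6/13 → advance -1; mR−mL=158/39 → turn +1·90°
n=3: pose=(7,0,E); sL=120/157, sR=120/137; mL=-35280/21509, mR=27060/21509; mL+mR=-60/157 → advance -1; mR−mL=62340/21509 → turn +1·90°
n=4: pose=(6,0,N); sL=6/5, sR=15/17; mL=-177/85, mR=126/85; mL+mR=-3/5 → advance -1; mR−mL=303/85 → turn +1·90°
n=5: pose=(6,-1,W); sL=120/73, sR=120/89; mL=-19440/6497, mR=14100/6497; mL+mR=-60/73 → advance -1; mR−mL=33540/6497 → turn +1·90°
n=6: pose=(7,-1,S); sL=12/13, sR=4/3; mL=-88/39, mR=70/39; mL+mR=-6/13 → advance -1; mR−mL=158/39 → turn +1·90°
n=7: pose=(7,0,E); sL=120/157, sR=120/137; mL=-35280/21509, mR=27060/21509; mL+mR=-60/157 → advance -1; mR−mL=62340/21509 → turn +1·90°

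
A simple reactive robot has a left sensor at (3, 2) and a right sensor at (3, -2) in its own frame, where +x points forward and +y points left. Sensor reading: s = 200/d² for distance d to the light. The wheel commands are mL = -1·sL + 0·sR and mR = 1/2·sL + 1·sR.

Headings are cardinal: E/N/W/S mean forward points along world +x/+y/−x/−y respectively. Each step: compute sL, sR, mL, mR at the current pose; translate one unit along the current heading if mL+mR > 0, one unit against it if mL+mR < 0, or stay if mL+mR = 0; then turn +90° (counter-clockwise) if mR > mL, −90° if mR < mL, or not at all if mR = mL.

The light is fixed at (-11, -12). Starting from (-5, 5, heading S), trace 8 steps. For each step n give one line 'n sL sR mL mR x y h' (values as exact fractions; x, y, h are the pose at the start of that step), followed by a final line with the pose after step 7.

0 10/13 50/53 -10/13 915/689 -5 5 S
1 40/81 200/277 -40/81 21740/22437 -5 4 E
2 100/193 100/221 -100/193 30350/42653 -4 4 N
3 200/241 200/377 -200/241 85900/90857 -4 5 W
4 10/13 50/53 -10/13 915/689 -5 5 S
5 40/81 200/277 -40/81 21740/22437 -5 4 E
6 100/193 100/221 -100/193 30350/42653 -4 4 N
7 200/241 200/377 -200/241 85900/90857 -4 5 W
final -5 5 S

n=0: pose=(-5,5,S); sL=10/13, sR=50/53; mL=-10/13, mR=915/689; mL+mR=385/689 → advance +1; mR−mL=1445/689 → turn +1·90°
n=1: pose=(-5,4,E); sL=40/81, sR=200/277; mL=-40/81, mR=21740/22437; mL+mR=10660/22437 → advance +1; mR−mL=10940/7479 → turn +1·90°
n=2: pose=(-4,4,N); sL=100/193, sR=100/221; mL=-100/193, mR=30350/42653; mL+mR=8250/42653 → advance +1; mR−mL=52450/42653 → turn +1·90°
n=3: pose=(-4,5,W); sL=200/241, sR=200/377; mL=-200/241, mR=85900/90857; mL+mR=10500/90857 → advance +1; mR−mL=161300/90857 → turn +1·90°
n=4: pose=(-5,5,S); sL=10/13, sR=50/53; mL=-10/13, mR=915/689; mL+mR=385/689 → advance +1; mR−mL=1445/689 → turn +1·90°
n=5: pose=(-5,4,E); sL=40/81, sR=200/277; mL=-40/81, mR=21740/22437; mL+mR=10660/22437 → advance +1; mR−mL=10940/7479 → turn +1·90°
n=6: pose=(-4,4,N); sL=100/193, sR=100/221; mL=-100/193, mR=30350/42653; mL+mR=8250/42653 → advance +1; mR−mL=52450/42653 → turn +1·90°
n=7: pose=(-4,5,W); sL=200/241, sR=200/377; mL=-200/241, mR=85900/90857; mL+mR=10500/90857 → advance +1; mR−mL=161300/90857 → turn +1·90°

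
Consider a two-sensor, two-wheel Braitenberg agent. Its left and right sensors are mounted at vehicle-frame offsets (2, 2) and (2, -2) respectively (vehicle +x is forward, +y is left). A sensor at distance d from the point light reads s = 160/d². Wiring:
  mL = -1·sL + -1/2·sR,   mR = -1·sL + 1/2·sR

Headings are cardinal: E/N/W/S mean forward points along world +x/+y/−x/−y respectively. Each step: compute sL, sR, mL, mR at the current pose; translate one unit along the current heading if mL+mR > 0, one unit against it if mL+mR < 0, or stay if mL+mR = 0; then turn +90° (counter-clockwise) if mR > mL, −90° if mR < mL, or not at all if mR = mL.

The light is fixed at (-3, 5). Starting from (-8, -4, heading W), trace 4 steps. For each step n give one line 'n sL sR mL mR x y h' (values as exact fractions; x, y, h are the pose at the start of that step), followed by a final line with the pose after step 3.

0 16/17 80/49 -1464/833 -104/833 -8 -4 W
1 32/25 160/157 -7024/3925 -3024/3925 -7 -4 S
2 4 20/13 -62/13 -42/13 -7 -3 E
3 32/17 32/9 -560/153 -16/153 -8 -3 N
final -8 -4 W

n=0: pose=(-8,-4,W); sL=16/17, sR=80/49; mL=-1464/833, mR=-104/833; mL+mR=-32/17 → advance -1; mR−mL=80/49 → turn +1·90°
n=1: pose=(-7,-4,S); sL=32/25, sR=160/157; mL=-7024/3925, mR=-3024/3925; mL+mR=-64/25 → advance -1; mR−mL=160/157 → turn +1·90°
n=2: pose=(-7,-3,E); sL=4, sR=20/13; mL=-62/13, mR=-42/13; mL+mR=-8 → advance -1; mR−mL=20/13 → turn +1·90°
n=3: pose=(-8,-3,N); sL=32/17, sR=32/9; mL=-560/153, mR=-16/153; mL+mR=-64/17 → advance -1; mR−mL=32/9 → turn +1·90°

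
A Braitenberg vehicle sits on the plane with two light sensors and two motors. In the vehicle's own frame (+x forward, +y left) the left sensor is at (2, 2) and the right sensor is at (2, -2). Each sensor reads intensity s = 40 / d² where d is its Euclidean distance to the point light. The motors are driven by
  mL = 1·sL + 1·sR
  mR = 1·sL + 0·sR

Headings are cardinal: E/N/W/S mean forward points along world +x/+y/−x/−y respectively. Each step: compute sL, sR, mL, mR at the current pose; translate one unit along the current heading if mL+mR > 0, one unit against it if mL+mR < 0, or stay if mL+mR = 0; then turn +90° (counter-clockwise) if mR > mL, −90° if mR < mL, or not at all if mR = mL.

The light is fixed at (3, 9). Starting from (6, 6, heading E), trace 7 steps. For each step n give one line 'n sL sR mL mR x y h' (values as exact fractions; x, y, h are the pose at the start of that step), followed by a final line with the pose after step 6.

n=0: pose=(6,6,E); sL=20/13, sR=4/5; mL=152/65, mR=20/13; mL+mR=252/65 → advance +1; mR−mL=-4/5 → turn -1·90°
n=1: pose=(7,6,S); sL=40/61, sR=40/29; mL=3600/1769, mR=40/61; mL+mR=4760/1769 → advance +1; mR−mL=-40/29 → turn -1·90°
n=2: pose=(7,5,W); sL=1, sR=5; mL=6, mR=1; mL+mR=7 → advance +1; mR−mL=-5 → turn -1·90°
n=3: pose=(6,5,N); sL=8, sR=40/29; mL=272/29, mR=8; mL+mR=504/29 → advance +1; mR−mL=-40/29 → turn -1·90°
n=4: pose=(6,6,E); sL=20/13, sR=4/5; mL=152/65, mR=20/13; mL+mR=252/65 → advance +1; mR−mL=-4/5 → turn -1·90°
n=5: pose=(7,6,S); sL=40/61, sR=40/29; mL=3600/1769, mR=40/61; mL+mR=4760/1769 → advance +1; mR−mL=-40/29 → turn -1·90°
n=6: pose=(7,5,W); sL=1, sR=5; mL=6, mR=1; mL+mR=7 → advance +1; mR−mL=-5 → turn -1·90°

0 20/13 4/5 152/65 20/13 6 6 E
1 40/61 40/29 3600/1769 40/61 7 6 S
2 1 5 6 1 7 5 W
3 8 40/29 272/29 8 6 5 N
4 20/13 4/5 152/65 20/13 6 6 E
5 40/61 40/29 3600/1769 40/61 7 6 S
6 1 5 6 1 7 5 W
final 6 5 N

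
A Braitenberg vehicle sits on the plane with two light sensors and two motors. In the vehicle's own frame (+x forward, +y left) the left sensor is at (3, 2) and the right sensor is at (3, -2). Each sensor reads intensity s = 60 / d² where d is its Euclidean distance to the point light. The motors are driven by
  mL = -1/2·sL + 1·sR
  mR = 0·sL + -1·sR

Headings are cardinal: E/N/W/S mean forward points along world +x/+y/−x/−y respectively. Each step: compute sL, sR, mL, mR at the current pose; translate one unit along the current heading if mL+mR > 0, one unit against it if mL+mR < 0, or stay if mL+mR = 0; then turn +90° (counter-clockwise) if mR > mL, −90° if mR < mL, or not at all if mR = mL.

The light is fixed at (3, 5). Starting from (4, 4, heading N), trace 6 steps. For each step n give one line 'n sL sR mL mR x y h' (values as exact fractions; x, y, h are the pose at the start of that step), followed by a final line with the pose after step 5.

n=0: pose=(4,4,N); sL=12, sR=60/13; mL=-18/13, mR=-60/13; mL+mR=-6 → advance -1; mR−mL=-42/13 → turn -1·90°
n=1: pose=(4,3,E); sL=15/4, sR=15/8; mL=0, mR=-15/8; mL+mR=-15/8 → advance -1; mR−mL=-15/8 → turn -1·90°
n=2: pose=(3,3,S); sL=60/29, sR=60/29; mL=30/29, mR=-60/29; mL+mR=-30/29 → advance -1; mR−mL=-90/29 → turn -1·90°
n=3: pose=(3,4,W); sL=10/3, sR=6; mL=13/3, mR=-6; mL+mR=-5/3 → advance -1; mR−mL=-31/3 → turn -1·90°
n=4: pose=(4,4,N); sL=12, sR=60/13; mL=-18/13, mR=-60/13; mL+mR=-6 → advance -1; mR−mL=-42/13 → turn -1·90°
n=5: pose=(4,3,E); sL=15/4, sR=15/8; mL=0, mR=-15/8; mL+mR=-15/8 → advance -1; mR−mL=-15/8 → turn -1·90°

0 12 60/13 -18/13 -60/13 4 4 N
1 15/4 15/8 0 -15/8 4 3 E
2 60/29 60/29 30/29 -60/29 3 3 S
3 10/3 6 13/3 -6 3 4 W
4 12 60/13 -18/13 -60/13 4 4 N
5 15/4 15/8 0 -15/8 4 3 E
final 3 3 S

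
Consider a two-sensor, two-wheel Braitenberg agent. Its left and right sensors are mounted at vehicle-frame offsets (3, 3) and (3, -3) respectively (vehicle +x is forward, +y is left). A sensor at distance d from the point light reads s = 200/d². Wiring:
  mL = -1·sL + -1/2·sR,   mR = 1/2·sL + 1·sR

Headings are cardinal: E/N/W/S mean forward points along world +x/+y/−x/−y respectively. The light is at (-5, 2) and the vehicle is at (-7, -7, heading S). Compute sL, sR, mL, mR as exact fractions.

40/29 200/169 -9660/4901 9180/4901

left sensor world pos  = (-4, -10); dL² = 145
right sensor world pos = (-10, -10); dR² = 169
sL = 200/145 = 40/29
sR = 200/169 = 200/169
mL = -1·sL + -1/2·sR = -9660/4901
mR = 1/2·sL + 1·sR = 9180/4901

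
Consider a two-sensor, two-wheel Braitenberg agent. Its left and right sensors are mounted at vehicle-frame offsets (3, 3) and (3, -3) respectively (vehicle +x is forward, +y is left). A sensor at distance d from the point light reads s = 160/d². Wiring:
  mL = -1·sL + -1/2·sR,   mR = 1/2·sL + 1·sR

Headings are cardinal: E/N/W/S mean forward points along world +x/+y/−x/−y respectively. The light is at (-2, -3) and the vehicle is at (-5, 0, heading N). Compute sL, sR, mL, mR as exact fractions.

left sensor world pos  = (-8, 3); dL² = 72
right sensor world pos = (-2, 3); dR² = 36
sL = 160/72 = 20/9
sR = 160/36 = 40/9
mL = -1·sL + -1/2·sR = -40/9
mR = 1/2·sL + 1·sR = 50/9

20/9 40/9 -40/9 50/9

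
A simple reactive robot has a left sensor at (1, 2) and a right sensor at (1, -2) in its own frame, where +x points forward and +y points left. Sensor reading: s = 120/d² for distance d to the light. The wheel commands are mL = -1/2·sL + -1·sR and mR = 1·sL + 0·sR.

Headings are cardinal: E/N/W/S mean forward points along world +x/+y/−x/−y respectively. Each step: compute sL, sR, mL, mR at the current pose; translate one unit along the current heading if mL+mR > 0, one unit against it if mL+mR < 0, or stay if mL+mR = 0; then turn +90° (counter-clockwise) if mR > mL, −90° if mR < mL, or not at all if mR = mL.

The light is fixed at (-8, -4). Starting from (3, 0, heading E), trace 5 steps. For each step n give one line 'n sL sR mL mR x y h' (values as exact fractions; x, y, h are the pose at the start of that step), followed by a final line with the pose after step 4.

0 2/3 30/37 -127/111 2/3 3 0 E
1 120/89 120/169 -20820/15041 120/89 2 0 N
2 60/41 60/53 -4050/2173 60/41 2 -1 W
3 120/173 24/17 -5172/2941 120/173 3 -1 S
4 2/3 30/37 -127/111 2/3 3 0 E
final 2 0 N

n=0: pose=(3,0,E); sL=2/3, sR=30/37; mL=-127/111, mR=2/3; mL+mR=-53/111 → advance -1; mR−mL=67/37 → turn +1·90°
n=1: pose=(2,0,N); sL=120/89, sR=120/169; mL=-20820/15041, mR=120/89; mL+mR=-540/15041 → advance -1; mR−mL=41100/15041 → turn +1·90°
n=2: pose=(2,-1,W); sL=60/41, sR=60/53; mL=-4050/2173, mR=60/41; mL+mR=-870/2173 → advance -1; mR−mL=7230/2173 → turn +1·90°
n=3: pose=(3,-1,S); sL=120/173, sR=24/17; mL=-5172/2941, mR=120/173; mL+mR=-3132/2941 → advance -1; mR−mL=7212/2941 → turn +1·90°
n=4: pose=(3,0,E); sL=2/3, sR=30/37; mL=-127/111, mR=2/3; mL+mR=-53/111 → advance -1; mR−mL=67/37 → turn +1·90°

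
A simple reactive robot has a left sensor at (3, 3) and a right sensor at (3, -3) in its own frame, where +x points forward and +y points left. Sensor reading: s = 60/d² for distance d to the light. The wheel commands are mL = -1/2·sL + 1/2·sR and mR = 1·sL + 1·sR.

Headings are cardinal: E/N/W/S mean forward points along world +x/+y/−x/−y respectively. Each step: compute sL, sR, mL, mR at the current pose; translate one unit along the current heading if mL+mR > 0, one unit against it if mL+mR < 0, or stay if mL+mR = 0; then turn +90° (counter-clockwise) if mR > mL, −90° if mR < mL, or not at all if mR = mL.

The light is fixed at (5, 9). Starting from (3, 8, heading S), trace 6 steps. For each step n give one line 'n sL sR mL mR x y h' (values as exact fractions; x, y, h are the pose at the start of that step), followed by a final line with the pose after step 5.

0 60/17 60/41 -720/697 3480/697 3 8 S
1 30 30/13 -180/13 420/13 3 7 E
2 60/17 12 72/17 264/17 4 7 N
3 15/8 3 9/16 39/8 4 8 W
4 60/17 60/41 -720/697 3480/697 3 8 S
5 30 30/13 -180/13 420/13 3 7 E
final 4 7 N

n=0: pose=(3,8,S); sL=60/17, sR=60/41; mL=-720/697, mR=3480/697; mL+mR=2760/697 → advance +1; mR−mL=4200/697 → turn +1·90°
n=1: pose=(3,7,E); sL=30, sR=30/13; mL=-180/13, mR=420/13; mL+mR=240/13 → advance +1; mR−mL=600/13 → turn +1·90°
n=2: pose=(4,7,N); sL=60/17, sR=12; mL=72/17, mR=264/17; mL+mR=336/17 → advance +1; mR−mL=192/17 → turn +1·90°
n=3: pose=(4,8,W); sL=15/8, sR=3; mL=9/16, mR=39/8; mL+mR=87/16 → advance +1; mR−mL=69/16 → turn +1·90°
n=4: pose=(3,8,S); sL=60/17, sR=60/41; mL=-720/697, mR=3480/697; mL+mR=2760/697 → advance +1; mR−mL=4200/697 → turn +1·90°
n=5: pose=(3,7,E); sL=30, sR=30/13; mL=-180/13, mR=420/13; mL+mR=240/13 → advance +1; mR−mL=600/13 → turn +1·90°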